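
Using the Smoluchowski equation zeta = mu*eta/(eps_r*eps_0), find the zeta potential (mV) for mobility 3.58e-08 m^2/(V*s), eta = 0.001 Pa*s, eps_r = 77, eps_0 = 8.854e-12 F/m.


Smoluchowski equation: zeta = mu * eta / (eps_r * eps_0)
zeta = 3.58e-08 * 0.001 / (77 * 8.854e-12)
zeta = 0.052511 V = 52.51 mV

52.51


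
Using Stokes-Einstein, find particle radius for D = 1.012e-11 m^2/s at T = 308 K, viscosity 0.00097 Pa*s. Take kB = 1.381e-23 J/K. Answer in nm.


Stokes-Einstein: R = kB*T / (6*pi*eta*D)
R = 1.381e-23 * 308 / (6 * pi * 0.00097 * 1.012e-11)
R = 2.29875e-08 m = 22.99 nm

22.99


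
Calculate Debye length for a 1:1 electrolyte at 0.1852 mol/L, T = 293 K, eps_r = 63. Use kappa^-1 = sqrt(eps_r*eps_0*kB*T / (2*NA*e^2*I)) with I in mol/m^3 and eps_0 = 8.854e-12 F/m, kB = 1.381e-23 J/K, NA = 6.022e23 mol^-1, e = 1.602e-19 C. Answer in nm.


Ionic strength I = 0.1852 * 1^2 * 1000 = 185.2 mol/m^3
kappa^-1 = sqrt(63 * 8.854e-12 * 1.381e-23 * 293 / (2 * 6.022e23 * (1.602e-19)^2 * 185.2))
kappa^-1 = 0.628 nm

0.628


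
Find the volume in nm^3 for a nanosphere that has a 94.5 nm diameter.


Radius r = 94.5/2 = 47.25 nm
Volume V = (4/3) * pi * r^3
V = (4/3) * pi * (47.25)^3
V = 441869.52 nm^3

441869.52


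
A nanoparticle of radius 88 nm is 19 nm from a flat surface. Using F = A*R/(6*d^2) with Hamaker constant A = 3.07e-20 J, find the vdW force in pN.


Convert to SI: R = 88 nm = 8.8e-08 m, d = 19 nm = 1.9e-08 m
F = A * R / (6 * d^2)
F = 3.07e-20 * 8.8e-08 / (6 * (1.9e-08)^2)
F = 1.24728e-12 N = 1.247 pN

1.247


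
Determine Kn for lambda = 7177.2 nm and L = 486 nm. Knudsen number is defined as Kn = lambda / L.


Knudsen number Kn = lambda / L
Kn = 7177.2 / 486
Kn = 14.7679

14.7679


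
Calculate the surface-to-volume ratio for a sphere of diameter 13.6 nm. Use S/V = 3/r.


Radius r = 13.6/2 = 6.8 nm
S/V = 3 / r = 3 / 6.8
S/V = 0.4412 nm^-1

0.4412


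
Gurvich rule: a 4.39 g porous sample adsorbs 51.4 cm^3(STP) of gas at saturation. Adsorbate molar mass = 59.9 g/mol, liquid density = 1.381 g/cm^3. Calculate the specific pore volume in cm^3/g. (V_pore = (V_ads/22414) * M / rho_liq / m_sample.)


Moles adsorbed n = V_ads / 22414 = 51.4 / 22414 = 2.293210e-03 mol
Liquid volume V_liq = n * M / rho_liq = 2.293210e-03 * 59.9 / 1.381 = 0.09947 cm^3
Specific pore volume V_pore = V_liq / m_sample = 0.09947 / 4.39
V_pore = 0.0227 cm^3/g

0.0227


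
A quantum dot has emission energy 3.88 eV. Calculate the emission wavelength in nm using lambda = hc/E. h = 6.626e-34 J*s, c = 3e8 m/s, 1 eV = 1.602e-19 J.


Convert energy: E = 3.88 eV = 3.88 * 1.602e-19 = 6.21576e-19 J
lambda = h*c / E = 6.626e-34 * 3e8 / 6.21576e-19
lambda = 3.198e-07 m = 319.8 nm

319.8


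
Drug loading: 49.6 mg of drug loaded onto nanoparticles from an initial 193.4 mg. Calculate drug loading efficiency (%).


Drug loading efficiency = (drug loaded / drug initial) * 100
DLE = 49.6 / 193.4 * 100
DLE = 0.2565 * 100
DLE = 25.65%

25.65


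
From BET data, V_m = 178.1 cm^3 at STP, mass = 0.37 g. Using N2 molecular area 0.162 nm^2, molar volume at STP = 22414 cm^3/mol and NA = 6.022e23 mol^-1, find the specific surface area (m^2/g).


Number of moles in monolayer = V_m / 22414 = 178.1 / 22414 = 0.00794593
Number of molecules = moles * NA = 0.00794593 * 6.022e23
SA = molecules * sigma / mass
SA = (178.1 / 22414) * 6.022e23 * 0.162e-18 / 0.37
SA = 2095.1 m^2/g

2095.1


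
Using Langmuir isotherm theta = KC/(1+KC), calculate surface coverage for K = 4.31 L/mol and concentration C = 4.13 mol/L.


Langmuir isotherm: theta = K*C / (1 + K*C)
K*C = 4.31 * 4.13 = 17.8003
theta = 17.8003 / (1 + 17.8003) = 17.8003 / 18.8003
theta = 0.9468

0.9468


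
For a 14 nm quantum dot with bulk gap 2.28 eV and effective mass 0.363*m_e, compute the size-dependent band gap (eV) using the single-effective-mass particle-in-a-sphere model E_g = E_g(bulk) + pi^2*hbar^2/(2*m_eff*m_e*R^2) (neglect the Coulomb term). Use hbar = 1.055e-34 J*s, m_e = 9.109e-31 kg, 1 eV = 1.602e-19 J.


Radius R = 14/2 nm = 7e-09 m
Confinement energy dE = pi^2 * hbar^2 / (2 * m_eff * m_e * R^2)
dE = pi^2 * (1.055e-34)^2 / (2 * 0.363 * 9.109e-31 * (7e-09)^2) J, divided by 1.602e-19 J/eV
dE = 0.0212 eV
Total band gap = E_g(bulk) + dE = 2.28 + 0.0212 = 2.3012 eV

2.3012


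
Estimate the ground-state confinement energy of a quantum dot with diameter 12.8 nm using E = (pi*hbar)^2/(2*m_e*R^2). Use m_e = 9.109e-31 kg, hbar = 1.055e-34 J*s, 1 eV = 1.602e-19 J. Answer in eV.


Radius R = 12.8/2 = 6.4 nm = 6.4e-09 m
E = (pi * 1.055e-34)^2 / (2 * 9.109e-31 * (6.4e-09)^2)
E(J) = 1.47212e-21
E = E(J) / 1.602e-19 = 0.0092 eV

0.0092


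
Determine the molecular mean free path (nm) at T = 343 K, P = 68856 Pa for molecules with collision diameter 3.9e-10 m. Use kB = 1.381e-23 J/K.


Mean free path: lambda = kB*T / (sqrt(2) * pi * d^2 * P)
lambda = 1.381e-23 * 343 / (sqrt(2) * pi * (3.9e-10)^2 * 68856)
lambda = 1.01801e-07 m
lambda = 101.8 nm

101.8


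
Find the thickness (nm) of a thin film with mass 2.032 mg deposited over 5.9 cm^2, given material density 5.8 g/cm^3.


Convert: m = 2.032 mg = 2.0320e-06 kg, A = 5.9 cm^2 = 5.9000e-04 m^2, rho = 5.8 g/cm^3 = 5800 kg/m^3
t = m / (A * rho)
t = 2.0320e-06 / (5.9000e-04 * 5800)
t = 5.9380e-07 m = 593.8 nm

593.8


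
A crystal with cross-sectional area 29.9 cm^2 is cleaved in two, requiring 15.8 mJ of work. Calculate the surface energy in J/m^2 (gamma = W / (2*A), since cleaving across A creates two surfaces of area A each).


Convert: A = 29.9 cm^2 = 0.00299 m^2, W = 15.8 mJ = 0.0158 J
Cleaving exposes two faces of area A, so total new surface = 2*A and gamma = W / (2*A)
gamma = 0.0158 / (2 * 0.00299)
gamma = 2.642 J/m^2

2.642


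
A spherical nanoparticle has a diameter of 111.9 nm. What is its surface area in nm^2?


Radius r = 111.9/2 = 55.95 nm
Surface area SA = 4 * pi * r^2
SA = 4 * pi * (55.95)^2
SA = 39337.8 nm^2

39337.8


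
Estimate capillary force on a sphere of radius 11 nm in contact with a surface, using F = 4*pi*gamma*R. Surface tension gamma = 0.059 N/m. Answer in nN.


Convert radius: R = 11 nm = 1.1e-08 m
F = 4 * pi * gamma * R
F = 4 * pi * 0.059 * 1.1e-08
F = 8.15557e-09 N = 8.1556 nN

8.1556


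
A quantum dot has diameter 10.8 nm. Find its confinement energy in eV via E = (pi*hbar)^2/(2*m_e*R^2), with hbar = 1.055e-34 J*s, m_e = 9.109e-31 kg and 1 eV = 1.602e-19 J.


Radius R = 10.8/2 = 5.4 nm = 5.4e-09 m
E = (pi * 1.055e-34)^2 / (2 * 9.109e-31 * (5.4e-09)^2)
E(J) = 2.06784e-21
E = E(J) / 1.602e-19 = 0.0129 eV

0.0129


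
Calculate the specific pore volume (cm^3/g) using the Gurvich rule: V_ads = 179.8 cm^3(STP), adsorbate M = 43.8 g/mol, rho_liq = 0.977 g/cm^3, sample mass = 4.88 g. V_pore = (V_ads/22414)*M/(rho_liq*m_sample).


Moles adsorbed n = V_ads / 22414 = 179.8 / 22414 = 8.021772e-03 mol
Liquid volume V_liq = n * M / rho_liq = 8.021772e-03 * 43.8 / 0.977 = 0.35962 cm^3
Specific pore volume V_pore = V_liq / m_sample = 0.35962 / 4.88
V_pore = 0.0737 cm^3/g

0.0737


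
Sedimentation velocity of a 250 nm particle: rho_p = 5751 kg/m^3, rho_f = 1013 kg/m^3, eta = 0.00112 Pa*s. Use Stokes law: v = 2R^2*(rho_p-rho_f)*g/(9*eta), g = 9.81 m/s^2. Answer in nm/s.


Radius R = 250/2 nm = 1.25e-07 m
Density difference = 5751 - 1013 = 4738 kg/m^3
v = 2 * R^2 * (rho_p - rho_f) * g / (9 * eta)
v = 2 * (1.25e-07)^2 * 4738 * 9.81 / (9 * 0.00112)
v = 1.44097e-07 m/s = 144.0965 nm/s

144.0965


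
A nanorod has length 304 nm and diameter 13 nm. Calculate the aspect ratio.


Aspect ratio AR = length / diameter
AR = 304 / 13
AR = 23.38

23.38


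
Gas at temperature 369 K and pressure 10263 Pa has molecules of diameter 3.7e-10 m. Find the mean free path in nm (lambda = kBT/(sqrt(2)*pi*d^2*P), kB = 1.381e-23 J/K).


Mean free path: lambda = kB*T / (sqrt(2) * pi * d^2 * P)
lambda = 1.381e-23 * 369 / (sqrt(2) * pi * (3.7e-10)^2 * 10263)
lambda = 8.16352e-07 m
lambda = 816.35 nm

816.35


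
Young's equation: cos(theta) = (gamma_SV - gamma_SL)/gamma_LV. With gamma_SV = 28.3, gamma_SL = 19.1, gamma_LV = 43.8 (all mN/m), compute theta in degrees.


cos(theta) = (gamma_SV - gamma_SL) / gamma_LV
cos(theta) = (28.3 - 19.1) / 43.8
cos(theta) = 0.210046
theta = arccos(0.210046) = 77.87 degrees

77.87


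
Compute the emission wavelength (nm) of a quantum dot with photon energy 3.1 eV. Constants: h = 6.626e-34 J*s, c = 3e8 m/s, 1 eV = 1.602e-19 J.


Convert energy: E = 3.1 eV = 3.1 * 1.602e-19 = 4.9662e-19 J
lambda = h*c / E = 6.626e-34 * 3e8 / 4.9662e-19
lambda = 4.00266e-07 m = 400.3 nm

400.3


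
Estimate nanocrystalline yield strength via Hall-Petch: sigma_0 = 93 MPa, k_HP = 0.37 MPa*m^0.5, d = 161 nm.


d = 161 nm = 1.61e-07 m
sqrt(d) = 0.0004012481
Hall-Petch contribution = k / sqrt(d) = 0.37 / 0.0004012481 = 922.1 MPa
sigma = sigma_0 + k/sqrt(d) = 93 + 922.1 = 1015.1 MPa

1015.1


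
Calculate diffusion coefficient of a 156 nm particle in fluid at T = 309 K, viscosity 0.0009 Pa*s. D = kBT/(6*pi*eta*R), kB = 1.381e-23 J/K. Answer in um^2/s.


Radius R = 156/2 = 78 nm = 7.8e-08 m
D = kB*T / (6*pi*eta*R)
D = 1.381e-23 * 309 / (6 * pi * 0.0009 * 7.8e-08)
D = 3.22488e-12 m^2/s = 3.225 um^2/s

3.225


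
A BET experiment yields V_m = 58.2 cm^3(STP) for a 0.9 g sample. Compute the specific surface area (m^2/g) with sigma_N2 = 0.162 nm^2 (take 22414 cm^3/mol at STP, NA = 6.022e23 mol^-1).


Number of moles in monolayer = V_m / 22414 = 58.2 / 22414 = 0.00259659
Number of molecules = moles * NA = 0.00259659 * 6.022e23
SA = molecules * sigma / mass
SA = (58.2 / 22414) * 6.022e23 * 0.162e-18 / 0.9
SA = 281.5 m^2/g

281.5


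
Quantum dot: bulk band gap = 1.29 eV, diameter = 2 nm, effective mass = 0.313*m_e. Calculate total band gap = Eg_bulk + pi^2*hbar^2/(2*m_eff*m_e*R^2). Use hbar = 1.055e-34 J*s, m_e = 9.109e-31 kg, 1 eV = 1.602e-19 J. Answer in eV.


Radius R = 2/2 nm = 1e-09 m
Confinement energy dE = pi^2 * hbar^2 / (2 * m_eff * m_e * R^2)
dE = pi^2 * (1.055e-34)^2 / (2 * 0.313 * 9.109e-31 * (1e-09)^2) J, divided by 1.602e-19 J/eV
dE = 1.2025 eV
Total band gap = E_g(bulk) + dE = 1.29 + 1.2025 = 2.4925 eV

2.4925


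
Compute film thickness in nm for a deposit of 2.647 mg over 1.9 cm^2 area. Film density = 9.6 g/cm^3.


Convert: m = 2.647 mg = 2.6470e-06 kg, A = 1.9 cm^2 = 1.9000e-04 m^2, rho = 9.6 g/cm^3 = 9600 kg/m^3
t = m / (A * rho)
t = 2.6470e-06 / (1.9000e-04 * 9600)
t = 1.4512e-06 m = 1451.2 nm

1451.2


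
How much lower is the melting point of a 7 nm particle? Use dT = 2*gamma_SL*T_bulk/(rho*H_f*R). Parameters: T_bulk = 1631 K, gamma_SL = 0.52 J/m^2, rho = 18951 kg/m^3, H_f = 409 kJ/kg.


Radius R = 7/2 = 3.5 nm = 3.5e-09 m
Convert H_f = 409 kJ/kg = 409000 J/kg
dT = 2 * gamma_SL * T_bulk / (rho * H_f * R)
dT = 2 * 0.52 * 1631 / (18951 * 409000 * 3.5e-09)
dT = 62.5 K

62.5


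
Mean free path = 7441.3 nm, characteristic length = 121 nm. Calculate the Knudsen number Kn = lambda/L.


Knudsen number Kn = lambda / L
Kn = 7441.3 / 121
Kn = 61.4983

61.4983


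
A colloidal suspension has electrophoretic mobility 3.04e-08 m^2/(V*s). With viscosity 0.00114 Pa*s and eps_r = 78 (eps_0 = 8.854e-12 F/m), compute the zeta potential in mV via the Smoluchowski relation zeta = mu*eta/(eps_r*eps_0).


Smoluchowski equation: zeta = mu * eta / (eps_r * eps_0)
zeta = 3.04e-08 * 0.00114 / (78 * 8.854e-12)
zeta = 0.050182 V = 50.18 mV

50.18


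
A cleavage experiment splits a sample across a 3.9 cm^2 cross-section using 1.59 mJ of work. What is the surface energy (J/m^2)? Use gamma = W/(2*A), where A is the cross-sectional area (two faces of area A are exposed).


Convert: A = 3.9 cm^2 = 0.00039 m^2, W = 1.59 mJ = 0.00159 J
Cleaving exposes two faces of area A, so total new surface = 2*A and gamma = W / (2*A)
gamma = 0.00159 / (2 * 0.00039)
gamma = 2.038 J/m^2

2.038


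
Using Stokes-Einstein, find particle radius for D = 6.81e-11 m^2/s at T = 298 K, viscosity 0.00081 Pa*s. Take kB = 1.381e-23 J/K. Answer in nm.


Stokes-Einstein: R = kB*T / (6*pi*eta*D)
R = 1.381e-23 * 298 / (6 * pi * 0.00081 * 6.81e-11)
R = 3.95801e-09 m = 3.96 nm

3.96


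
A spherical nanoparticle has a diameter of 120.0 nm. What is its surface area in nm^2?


Radius r = 120.0/2 = 60 nm
Surface area SA = 4 * pi * r^2
SA = 4 * pi * (60)^2
SA = 45238.93 nm^2

45238.93


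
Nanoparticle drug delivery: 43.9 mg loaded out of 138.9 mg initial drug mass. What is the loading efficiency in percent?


Drug loading efficiency = (drug loaded / drug initial) * 100
DLE = 43.9 / 138.9 * 100
DLE = 0.3161 * 100
DLE = 31.61%

31.61


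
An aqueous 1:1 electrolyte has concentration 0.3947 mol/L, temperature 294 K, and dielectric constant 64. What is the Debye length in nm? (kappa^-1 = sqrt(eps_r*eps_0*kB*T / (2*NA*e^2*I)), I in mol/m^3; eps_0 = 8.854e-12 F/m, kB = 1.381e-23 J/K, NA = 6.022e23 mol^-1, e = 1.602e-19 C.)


Ionic strength I = 0.3947 * 1^2 * 1000 = 394.7 mol/m^3
kappa^-1 = sqrt(64 * 8.854e-12 * 1.381e-23 * 294 / (2 * 6.022e23 * (1.602e-19)^2 * 394.7))
kappa^-1 = 0.434 nm

0.434


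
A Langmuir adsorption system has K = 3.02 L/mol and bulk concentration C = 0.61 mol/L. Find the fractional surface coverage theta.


Langmuir isotherm: theta = K*C / (1 + K*C)
K*C = 3.02 * 0.61 = 1.8422
theta = 1.8422 / (1 + 1.8422) = 1.8422 / 2.8422
theta = 0.6482

0.6482


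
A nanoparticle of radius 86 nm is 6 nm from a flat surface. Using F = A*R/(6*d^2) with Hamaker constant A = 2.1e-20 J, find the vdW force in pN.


Convert to SI: R = 86 nm = 8.6e-08 m, d = 6 nm = 6e-09 m
F = A * R / (6 * d^2)
F = 2.1e-20 * 8.6e-08 / (6 * (6e-09)^2)
F = 8.36111e-12 N = 8.361 pN

8.361


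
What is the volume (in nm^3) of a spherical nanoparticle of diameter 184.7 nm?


Radius r = 184.7/2 = 92.35 nm
Volume V = (4/3) * pi * r^3
V = (4/3) * pi * (92.35)^3
V = 3299129.09 nm^3

3299129.09


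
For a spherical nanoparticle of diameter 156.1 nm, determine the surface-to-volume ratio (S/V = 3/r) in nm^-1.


Radius r = 156.1/2 = 78.05 nm
S/V = 3 / r = 3 / 78.05
S/V = 0.0384 nm^-1

0.0384


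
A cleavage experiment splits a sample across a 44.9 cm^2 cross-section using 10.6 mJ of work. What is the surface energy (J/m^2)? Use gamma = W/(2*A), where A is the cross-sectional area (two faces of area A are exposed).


Convert: A = 44.9 cm^2 = 0.00449 m^2, W = 10.6 mJ = 0.0106 J
Cleaving exposes two faces of area A, so total new surface = 2*A and gamma = W / (2*A)
gamma = 0.0106 / (2 * 0.00449)
gamma = 1.18 J/m^2

1.18


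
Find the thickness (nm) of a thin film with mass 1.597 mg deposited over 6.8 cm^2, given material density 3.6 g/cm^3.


Convert: m = 1.597 mg = 1.5970e-06 kg, A = 6.8 cm^2 = 6.8000e-04 m^2, rho = 3.6 g/cm^3 = 3600 kg/m^3
t = m / (A * rho)
t = 1.5970e-06 / (6.8000e-04 * 3600)
t = 6.5237e-07 m = 652.4 nm

652.4


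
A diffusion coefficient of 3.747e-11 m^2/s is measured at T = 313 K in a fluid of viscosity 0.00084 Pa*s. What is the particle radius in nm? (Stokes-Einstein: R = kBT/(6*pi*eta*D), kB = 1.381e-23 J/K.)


Stokes-Einstein: R = kB*T / (6*pi*eta*D)
R = 1.381e-23 * 313 / (6 * pi * 0.00084 * 3.747e-11)
R = 7.28574e-09 m = 7.29 nm

7.29


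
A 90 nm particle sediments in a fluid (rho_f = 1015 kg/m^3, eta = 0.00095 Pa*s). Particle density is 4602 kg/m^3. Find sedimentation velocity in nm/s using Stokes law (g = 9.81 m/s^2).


Radius R = 90/2 nm = 4.5e-08 m
Density difference = 4602 - 1015 = 3587 kg/m^3
v = 2 * R^2 * (rho_p - rho_f) * g / (9 * eta)
v = 2 * (4.5e-08)^2 * 3587 * 9.81 / (9 * 0.00095)
v = 1.66682e-08 m/s = 16.6682 nm/s

16.6682


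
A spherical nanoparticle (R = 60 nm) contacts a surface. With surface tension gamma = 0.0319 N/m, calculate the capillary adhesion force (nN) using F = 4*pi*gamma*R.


Convert radius: R = 60 nm = 6e-08 m
F = 4 * pi * gamma * R
F = 4 * pi * 0.0319 * 6e-08
F = 2.4052e-08 N = 24.052 nN

24.052


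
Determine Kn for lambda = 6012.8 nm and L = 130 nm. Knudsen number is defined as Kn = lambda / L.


Knudsen number Kn = lambda / L
Kn = 6012.8 / 130
Kn = 46.2523

46.2523


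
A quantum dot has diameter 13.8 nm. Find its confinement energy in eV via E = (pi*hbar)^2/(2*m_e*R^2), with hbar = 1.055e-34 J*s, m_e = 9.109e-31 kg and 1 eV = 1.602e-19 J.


Radius R = 13.8/2 = 6.9 nm = 6.9e-09 m
E = (pi * 1.055e-34)^2 / (2 * 9.109e-31 * (6.9e-09)^2)
E(J) = 1.2665e-21
E = E(J) / 1.602e-19 = 0.0079 eV

0.0079


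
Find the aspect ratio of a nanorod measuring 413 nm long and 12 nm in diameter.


Aspect ratio AR = length / diameter
AR = 413 / 12
AR = 34.42

34.42


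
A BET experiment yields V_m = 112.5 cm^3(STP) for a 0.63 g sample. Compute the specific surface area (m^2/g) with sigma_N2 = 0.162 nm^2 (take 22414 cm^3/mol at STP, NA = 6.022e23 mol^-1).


Number of moles in monolayer = V_m / 22414 = 112.5 / 22414 = 0.00501918
Number of molecules = moles * NA = 0.00501918 * 6.022e23
SA = molecules * sigma / mass
SA = (112.5 / 22414) * 6.022e23 * 0.162e-18 / 0.63
SA = 777.2 m^2/g

777.2


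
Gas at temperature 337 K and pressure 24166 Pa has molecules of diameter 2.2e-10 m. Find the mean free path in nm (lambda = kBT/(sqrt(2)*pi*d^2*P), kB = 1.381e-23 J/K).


Mean free path: lambda = kB*T / (sqrt(2) * pi * d^2 * P)
lambda = 1.381e-23 * 337 / (sqrt(2) * pi * (2.2e-10)^2 * 24166)
lambda = 8.95589e-07 m
lambda = 895.59 nm

895.59


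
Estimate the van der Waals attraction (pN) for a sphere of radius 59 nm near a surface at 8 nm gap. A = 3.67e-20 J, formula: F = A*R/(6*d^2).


Convert to SI: R = 59 nm = 5.9e-08 m, d = 8 nm = 8e-09 m
F = A * R / (6 * d^2)
F = 3.67e-20 * 5.9e-08 / (6 * (8e-09)^2)
F = 5.6388e-12 N = 5.639 pN

5.639


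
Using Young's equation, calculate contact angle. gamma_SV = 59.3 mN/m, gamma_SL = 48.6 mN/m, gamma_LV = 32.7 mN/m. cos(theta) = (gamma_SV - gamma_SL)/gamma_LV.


cos(theta) = (gamma_SV - gamma_SL) / gamma_LV
cos(theta) = (59.3 - 48.6) / 32.7
cos(theta) = 0.327217
theta = arccos(0.327217) = 70.9 degrees

70.9


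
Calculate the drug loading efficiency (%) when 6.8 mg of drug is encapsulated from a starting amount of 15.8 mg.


Drug loading efficiency = (drug loaded / drug initial) * 100
DLE = 6.8 / 15.8 * 100
DLE = 0.4304 * 100
DLE = 43.04%

43.04


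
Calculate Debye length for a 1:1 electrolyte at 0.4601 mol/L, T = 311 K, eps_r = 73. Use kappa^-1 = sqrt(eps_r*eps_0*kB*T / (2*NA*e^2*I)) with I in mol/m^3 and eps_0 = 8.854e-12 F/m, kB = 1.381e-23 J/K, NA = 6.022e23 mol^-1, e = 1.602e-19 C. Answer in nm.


Ionic strength I = 0.4601 * 1^2 * 1000 = 460.1 mol/m^3
kappa^-1 = sqrt(73 * 8.854e-12 * 1.381e-23 * 311 / (2 * 6.022e23 * (1.602e-19)^2 * 460.1))
kappa^-1 = 0.442 nm

0.442


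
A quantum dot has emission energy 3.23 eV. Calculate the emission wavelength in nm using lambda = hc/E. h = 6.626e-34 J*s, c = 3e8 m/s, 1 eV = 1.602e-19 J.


Convert energy: E = 3.23 eV = 3.23 * 1.602e-19 = 5.17446e-19 J
lambda = h*c / E = 6.626e-34 * 3e8 / 5.17446e-19
lambda = 3.84156e-07 m = 384.2 nm

384.2


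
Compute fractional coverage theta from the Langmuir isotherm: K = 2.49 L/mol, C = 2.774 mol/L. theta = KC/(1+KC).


Langmuir isotherm: theta = K*C / (1 + K*C)
K*C = 2.49 * 2.774 = 6.90726
theta = 6.90726 / (1 + 6.90726) = 6.90726 / 7.90726
theta = 0.8735

0.8735


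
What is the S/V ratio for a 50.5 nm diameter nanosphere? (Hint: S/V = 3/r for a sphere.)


Radius r = 50.5/2 = 25.25 nm
S/V = 3 / r = 3 / 25.25
S/V = 0.1188 nm^-1

0.1188


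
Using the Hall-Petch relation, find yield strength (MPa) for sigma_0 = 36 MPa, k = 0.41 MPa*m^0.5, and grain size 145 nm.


d = 145 nm = 1.45e-07 m
sqrt(d) = 0.0003807887
Hall-Petch contribution = k / sqrt(d) = 0.41 / 0.0003807887 = 1076.7 MPa
sigma = sigma_0 + k/sqrt(d) = 36 + 1076.7 = 1112.7 MPa

1112.7


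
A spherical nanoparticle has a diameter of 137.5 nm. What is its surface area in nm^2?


Radius r = 137.5/2 = 68.75 nm
Surface area SA = 4 * pi * r^2
SA = 4 * pi * (68.75)^2
SA = 59395.74 nm^2

59395.74


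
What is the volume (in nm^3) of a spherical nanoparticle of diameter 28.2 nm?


Radius r = 28.2/2 = 14.1 nm
Volume V = (4/3) * pi * r^3
V = (4/3) * pi * (14.1)^3
V = 11742.1 nm^3

11742.1


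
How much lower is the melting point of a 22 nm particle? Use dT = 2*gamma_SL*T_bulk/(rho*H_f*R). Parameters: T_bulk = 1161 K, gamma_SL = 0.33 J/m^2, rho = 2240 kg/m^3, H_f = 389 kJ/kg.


Radius R = 22/2 = 11 nm = 1.1e-08 m
Convert H_f = 389 kJ/kg = 389000 J/kg
dT = 2 * gamma_SL * T_bulk / (rho * H_f * R)
dT = 2 * 0.33 * 1161 / (2240 * 389000 * 1.1e-08)
dT = 79.9 K

79.9


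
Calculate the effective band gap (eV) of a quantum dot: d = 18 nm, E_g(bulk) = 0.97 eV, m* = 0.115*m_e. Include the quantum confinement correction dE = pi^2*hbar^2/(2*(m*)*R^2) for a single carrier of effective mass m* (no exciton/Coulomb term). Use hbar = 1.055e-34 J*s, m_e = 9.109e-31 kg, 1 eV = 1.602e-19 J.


Radius R = 18/2 nm = 9e-09 m
Confinement energy dE = pi^2 * hbar^2 / (2 * m_eff * m_e * R^2)
dE = pi^2 * (1.055e-34)^2 / (2 * 0.115 * 9.109e-31 * (9e-09)^2) J, divided by 1.602e-19 J/eV
dE = 0.0404 eV
Total band gap = E_g(bulk) + dE = 0.97 + 0.0404 = 1.0104 eV

1.0104


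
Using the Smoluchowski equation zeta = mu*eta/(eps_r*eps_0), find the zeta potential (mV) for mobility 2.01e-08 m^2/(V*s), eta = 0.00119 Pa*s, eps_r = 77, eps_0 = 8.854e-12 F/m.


Smoluchowski equation: zeta = mu * eta / (eps_r * eps_0)
zeta = 2.01e-08 * 0.00119 / (77 * 8.854e-12)
zeta = 0.035084 V = 35.08 mV

35.08


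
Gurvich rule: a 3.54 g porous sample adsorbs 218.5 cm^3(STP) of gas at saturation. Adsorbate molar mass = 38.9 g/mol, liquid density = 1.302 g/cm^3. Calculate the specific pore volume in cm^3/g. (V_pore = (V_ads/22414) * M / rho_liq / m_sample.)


Moles adsorbed n = V_ads / 22414 = 218.5 / 22414 = 9.748372e-03 mol
Liquid volume V_liq = n * M / rho_liq = 9.748372e-03 * 38.9 / 1.302 = 0.29125 cm^3
Specific pore volume V_pore = V_liq / m_sample = 0.29125 / 3.54
V_pore = 0.0823 cm^3/g

0.0823


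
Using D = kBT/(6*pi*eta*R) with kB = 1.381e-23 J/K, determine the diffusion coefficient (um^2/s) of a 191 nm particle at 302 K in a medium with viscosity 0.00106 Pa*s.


Radius R = 191/2 = 95.5 nm = 9.55e-08 m
D = kB*T / (6*pi*eta*R)
D = 1.381e-23 * 302 / (6 * pi * 0.00106 * 9.55e-08)
D = 2.1857e-12 m^2/s = 2.186 um^2/s

2.186


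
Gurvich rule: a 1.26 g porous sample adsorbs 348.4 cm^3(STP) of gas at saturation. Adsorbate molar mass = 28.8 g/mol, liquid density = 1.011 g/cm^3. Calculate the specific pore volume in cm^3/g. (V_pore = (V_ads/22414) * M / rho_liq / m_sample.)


Moles adsorbed n = V_ads / 22414 = 348.4 / 22414 = 1.554386e-02 mol
Liquid volume V_liq = n * M / rho_liq = 1.554386e-02 * 28.8 / 1.011 = 0.44279 cm^3
Specific pore volume V_pore = V_liq / m_sample = 0.44279 / 1.26
V_pore = 0.3514 cm^3/g

0.3514


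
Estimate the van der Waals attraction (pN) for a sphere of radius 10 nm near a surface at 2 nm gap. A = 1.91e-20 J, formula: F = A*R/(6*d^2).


Convert to SI: R = 10 nm = 1e-08 m, d = 2 nm = 2e-09 m
F = A * R / (6 * d^2)
F = 1.91e-20 * 1e-08 / (6 * (2e-09)^2)
F = 7.95833e-12 N = 7.958 pN

7.958


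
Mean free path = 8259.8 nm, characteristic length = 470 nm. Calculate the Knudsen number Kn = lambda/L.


Knudsen number Kn = lambda / L
Kn = 8259.8 / 470
Kn = 17.574

17.574


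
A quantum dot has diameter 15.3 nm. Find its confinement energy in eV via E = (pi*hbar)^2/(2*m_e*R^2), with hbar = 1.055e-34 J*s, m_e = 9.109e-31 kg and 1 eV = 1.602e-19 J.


Radius R = 15.3/2 = 7.65 nm = 7.65e-09 m
E = (pi * 1.055e-34)^2 / (2 * 9.109e-31 * (7.65e-09)^2)
E(J) = 1.03034e-21
E = E(J) / 1.602e-19 = 0.0064 eV

0.0064


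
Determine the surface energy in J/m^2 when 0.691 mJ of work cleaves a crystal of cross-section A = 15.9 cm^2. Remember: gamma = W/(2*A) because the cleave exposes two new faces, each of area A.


Convert: A = 15.9 cm^2 = 0.00159 m^2, W = 0.691 mJ = 0.000691 J
Cleaving exposes two faces of area A, so total new surface = 2*A and gamma = W / (2*A)
gamma = 0.000691 / (2 * 0.00159)
gamma = 0.217 J/m^2

0.217


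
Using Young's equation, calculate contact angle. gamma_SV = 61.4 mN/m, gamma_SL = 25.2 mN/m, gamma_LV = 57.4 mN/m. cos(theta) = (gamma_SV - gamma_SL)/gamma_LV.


cos(theta) = (gamma_SV - gamma_SL) / gamma_LV
cos(theta) = (61.4 - 25.2) / 57.4
cos(theta) = 0.630662
theta = arccos(0.630662) = 50.9 degrees

50.9


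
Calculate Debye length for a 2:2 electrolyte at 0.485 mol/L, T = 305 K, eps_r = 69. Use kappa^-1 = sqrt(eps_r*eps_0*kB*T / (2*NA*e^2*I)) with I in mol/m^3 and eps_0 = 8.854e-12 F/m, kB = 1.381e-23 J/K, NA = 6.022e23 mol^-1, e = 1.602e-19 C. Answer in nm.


Ionic strength I = 0.485 * 2^2 * 1000 = 1940 mol/m^3
kappa^-1 = sqrt(69 * 8.854e-12 * 1.381e-23 * 305 / (2 * 6.022e23 * (1.602e-19)^2 * 1940))
kappa^-1 = 0.207 nm

0.207


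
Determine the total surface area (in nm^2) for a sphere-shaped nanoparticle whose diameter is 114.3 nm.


Radius r = 114.3/2 = 57.15 nm
Surface area SA = 4 * pi * r^2
SA = 4 * pi * (57.15)^2
SA = 41043.31 nm^2

41043.31


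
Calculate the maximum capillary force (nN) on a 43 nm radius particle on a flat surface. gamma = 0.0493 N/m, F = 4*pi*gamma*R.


Convert radius: R = 43 nm = 4.3e-08 m
F = 4 * pi * gamma * R
F = 4 * pi * 0.0493 * 4.3e-08
F = 2.66394e-08 N = 26.6394 nN

26.6394


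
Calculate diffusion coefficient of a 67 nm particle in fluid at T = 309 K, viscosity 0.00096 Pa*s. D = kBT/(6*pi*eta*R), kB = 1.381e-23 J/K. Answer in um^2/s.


Radius R = 67/2 = 33.5 nm = 3.35e-08 m
D = kB*T / (6*pi*eta*R)
D = 1.381e-23 * 309 / (6 * pi * 0.00096 * 3.35e-08)
D = 7.03939e-12 m^2/s = 7.039 um^2/s

7.039


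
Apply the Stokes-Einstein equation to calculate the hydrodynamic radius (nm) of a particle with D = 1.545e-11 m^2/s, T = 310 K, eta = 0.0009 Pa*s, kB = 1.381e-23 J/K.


Stokes-Einstein: R = kB*T / (6*pi*eta*D)
R = 1.381e-23 * 310 / (6 * pi * 0.0009 * 1.545e-11)
R = 1.63337e-08 m = 16.33 nm

16.33


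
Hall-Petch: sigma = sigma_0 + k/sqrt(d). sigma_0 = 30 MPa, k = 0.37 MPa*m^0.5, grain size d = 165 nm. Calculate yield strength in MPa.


d = 165 nm = 1.65e-07 m
sqrt(d) = 0.0004062019
Hall-Petch contribution = k / sqrt(d) = 0.37 / 0.0004062019 = 910.9 MPa
sigma = sigma_0 + k/sqrt(d) = 30 + 910.9 = 940.9 MPa

940.9


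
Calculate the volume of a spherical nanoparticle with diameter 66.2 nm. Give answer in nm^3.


Radius r = 66.2/2 = 33.1 nm
Volume V = (4/3) * pi * r^3
V = (4/3) * pi * (33.1)^3
V = 151905.18 nm^3

151905.18


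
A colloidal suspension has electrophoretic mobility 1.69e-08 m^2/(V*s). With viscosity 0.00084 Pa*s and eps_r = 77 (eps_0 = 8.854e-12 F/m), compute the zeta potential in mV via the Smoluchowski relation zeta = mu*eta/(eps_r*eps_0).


Smoluchowski equation: zeta = mu * eta / (eps_r * eps_0)
zeta = 1.69e-08 * 0.00084 / (77 * 8.854e-12)
zeta = 0.020823 V = 20.82 mV

20.82


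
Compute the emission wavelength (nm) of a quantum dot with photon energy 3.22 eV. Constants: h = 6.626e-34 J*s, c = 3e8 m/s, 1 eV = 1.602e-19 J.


Convert energy: E = 3.22 eV = 3.22 * 1.602e-19 = 5.15844e-19 J
lambda = h*c / E = 6.626e-34 * 3e8 / 5.15844e-19
lambda = 3.85349e-07 m = 385.3 nm

385.3


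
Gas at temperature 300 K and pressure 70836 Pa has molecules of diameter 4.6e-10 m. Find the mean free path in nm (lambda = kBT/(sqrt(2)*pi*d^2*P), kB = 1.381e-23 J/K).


Mean free path: lambda = kB*T / (sqrt(2) * pi * d^2 * P)
lambda = 1.381e-23 * 300 / (sqrt(2) * pi * (4.6e-10)^2 * 70836)
lambda = 6.22129e-08 m
lambda = 62.21 nm

62.21


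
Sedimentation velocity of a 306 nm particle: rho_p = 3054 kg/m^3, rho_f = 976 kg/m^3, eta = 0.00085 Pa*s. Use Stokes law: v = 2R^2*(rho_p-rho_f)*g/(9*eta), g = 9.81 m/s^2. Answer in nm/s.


Radius R = 306/2 nm = 1.53e-07 m
Density difference = 3054 - 976 = 2078 kg/m^3
v = 2 * R^2 * (rho_p - rho_f) * g / (9 * eta)
v = 2 * (1.53e-07)^2 * 2078 * 9.81 / (9 * 0.00085)
v = 1.24757e-07 m/s = 124.7573 nm/s

124.7573


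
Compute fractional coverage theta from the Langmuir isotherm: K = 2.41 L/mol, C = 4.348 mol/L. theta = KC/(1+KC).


Langmuir isotherm: theta = K*C / (1 + K*C)
K*C = 2.41 * 4.348 = 10.47868
theta = 10.47868 / (1 + 10.47868) = 10.47868 / 11.47868
theta = 0.9129

0.9129


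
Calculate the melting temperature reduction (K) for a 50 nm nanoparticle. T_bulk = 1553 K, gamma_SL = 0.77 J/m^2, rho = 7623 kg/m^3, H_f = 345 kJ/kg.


Radius R = 50/2 = 25 nm = 2.5e-08 m
Convert H_f = 345 kJ/kg = 345000 J/kg
dT = 2 * gamma_SL * T_bulk / (rho * H_f * R)
dT = 2 * 0.77 * 1553 / (7623 * 345000 * 2.5e-08)
dT = 36.4 K

36.4


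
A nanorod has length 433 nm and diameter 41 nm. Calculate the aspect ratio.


Aspect ratio AR = length / diameter
AR = 433 / 41
AR = 10.56

10.56


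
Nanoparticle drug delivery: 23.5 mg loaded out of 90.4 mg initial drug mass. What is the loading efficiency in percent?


Drug loading efficiency = (drug loaded / drug initial) * 100
DLE = 23.5 / 90.4 * 100
DLE = 0.26 * 100
DLE = 26.0%

26.0


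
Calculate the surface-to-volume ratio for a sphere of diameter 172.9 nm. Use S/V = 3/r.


Radius r = 172.9/2 = 86.45 nm
S/V = 3 / r = 3 / 86.45
S/V = 0.0347 nm^-1

0.0347


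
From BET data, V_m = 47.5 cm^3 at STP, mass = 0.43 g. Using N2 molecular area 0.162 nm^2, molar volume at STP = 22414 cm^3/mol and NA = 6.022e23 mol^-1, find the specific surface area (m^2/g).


Number of moles in monolayer = V_m / 22414 = 47.5 / 22414 = 0.00211921
Number of molecules = moles * NA = 0.00211921 * 6.022e23
SA = molecules * sigma / mass
SA = (47.5 / 22414) * 6.022e23 * 0.162e-18 / 0.43
SA = 480.8 m^2/g

480.8


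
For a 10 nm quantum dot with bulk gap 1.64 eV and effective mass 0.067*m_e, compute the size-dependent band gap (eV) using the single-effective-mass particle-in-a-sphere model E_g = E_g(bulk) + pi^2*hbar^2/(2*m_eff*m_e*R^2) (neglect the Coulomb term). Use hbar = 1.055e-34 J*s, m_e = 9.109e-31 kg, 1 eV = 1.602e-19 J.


Radius R = 10/2 nm = 5e-09 m
Confinement energy dE = pi^2 * hbar^2 / (2 * m_eff * m_e * R^2)
dE = pi^2 * (1.055e-34)^2 / (2 * 0.067 * 9.109e-31 * (5e-09)^2) J, divided by 1.602e-19 J/eV
dE = 0.2247 eV
Total band gap = E_g(bulk) + dE = 1.64 + 0.2247 = 1.8647 eV

1.8647


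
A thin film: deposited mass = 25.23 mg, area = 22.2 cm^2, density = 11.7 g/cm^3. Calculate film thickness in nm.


Convert: m = 25.23 mg = 2.5230e-05 kg, A = 22.2 cm^2 = 2.2200e-03 m^2, rho = 11.7 g/cm^3 = 11700 kg/m^3
t = m / (A * rho)
t = 2.5230e-05 / (2.2200e-03 * 11700)
t = 9.7136e-07 m = 971.4 nm

971.4


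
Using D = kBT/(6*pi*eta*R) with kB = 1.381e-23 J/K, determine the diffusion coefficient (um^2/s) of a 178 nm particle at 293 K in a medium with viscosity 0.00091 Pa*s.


Radius R = 178/2 = 89 nm = 8.9e-08 m
D = kB*T / (6*pi*eta*R)
D = 1.381e-23 * 293 / (6 * pi * 0.00091 * 8.9e-08)
D = 2.65051e-12 m^2/s = 2.651 um^2/s

2.651


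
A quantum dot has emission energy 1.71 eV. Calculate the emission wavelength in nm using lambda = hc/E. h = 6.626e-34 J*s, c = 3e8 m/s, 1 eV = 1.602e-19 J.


Convert energy: E = 1.71 eV = 1.71 * 1.602e-19 = 2.73942e-19 J
lambda = h*c / E = 6.626e-34 * 3e8 / 2.73942e-19
lambda = 7.25628e-07 m = 725.6 nm

725.6


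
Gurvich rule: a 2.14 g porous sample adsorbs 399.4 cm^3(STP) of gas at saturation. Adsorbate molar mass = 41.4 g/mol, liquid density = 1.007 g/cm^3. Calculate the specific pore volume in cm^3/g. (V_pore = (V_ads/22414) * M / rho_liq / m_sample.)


Moles adsorbed n = V_ads / 22414 = 399.4 / 22414 = 1.781922e-02 mol
Liquid volume V_liq = n * M / rho_liq = 1.781922e-02 * 41.4 / 1.007 = 0.73259 cm^3
Specific pore volume V_pore = V_liq / m_sample = 0.73259 / 2.14
V_pore = 0.3423 cm^3/g

0.3423


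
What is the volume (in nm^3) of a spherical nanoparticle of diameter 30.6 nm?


Radius r = 30.6/2 = 15.3 nm
Volume V = (4/3) * pi * r^3
V = (4/3) * pi * (15.3)^3
V = 15002.47 nm^3

15002.47


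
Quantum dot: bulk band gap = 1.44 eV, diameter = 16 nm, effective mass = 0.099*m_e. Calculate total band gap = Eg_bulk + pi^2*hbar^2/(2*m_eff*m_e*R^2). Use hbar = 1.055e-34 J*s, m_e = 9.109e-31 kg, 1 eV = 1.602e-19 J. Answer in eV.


Radius R = 16/2 nm = 8e-09 m
Confinement energy dE = pi^2 * hbar^2 / (2 * m_eff * m_e * R^2)
dE = pi^2 * (1.055e-34)^2 / (2 * 0.099 * 9.109e-31 * (8e-09)^2) J, divided by 1.602e-19 J/eV
dE = 0.0594 eV
Total band gap = E_g(bulk) + dE = 1.44 + 0.0594 = 1.4994 eV

1.4994


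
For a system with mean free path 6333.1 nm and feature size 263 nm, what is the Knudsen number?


Knudsen number Kn = lambda / L
Kn = 6333.1 / 263
Kn = 24.0802

24.0802


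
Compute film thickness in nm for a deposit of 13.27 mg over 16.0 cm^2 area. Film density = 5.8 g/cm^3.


Convert: m = 13.27 mg = 1.3270e-05 kg, A = 16.0 cm^2 = 1.6000e-03 m^2, rho = 5.8 g/cm^3 = 5800 kg/m^3
t = m / (A * rho)
t = 1.3270e-05 / (1.6000e-03 * 5800)
t = 1.4300e-06 m = 1430.0 nm

1430.0


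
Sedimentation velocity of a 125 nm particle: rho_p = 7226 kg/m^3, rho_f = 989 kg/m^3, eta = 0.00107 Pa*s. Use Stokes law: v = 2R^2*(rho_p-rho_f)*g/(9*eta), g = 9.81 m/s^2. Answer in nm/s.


Radius R = 125/2 nm = 6.25e-08 m
Density difference = 7226 - 989 = 6237 kg/m^3
v = 2 * R^2 * (rho_p - rho_f) * g / (9 * eta)
v = 2 * (6.25e-08)^2 * 6237 * 9.81 / (9 * 0.00107)
v = 4.96373e-08 m/s = 49.6373 nm/s

49.6373


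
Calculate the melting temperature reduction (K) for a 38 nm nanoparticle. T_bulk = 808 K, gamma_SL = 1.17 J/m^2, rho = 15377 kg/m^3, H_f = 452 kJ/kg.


Radius R = 38/2 = 19 nm = 1.9e-08 m
Convert H_f = 452 kJ/kg = 452000 J/kg
dT = 2 * gamma_SL * T_bulk / (rho * H_f * R)
dT = 2 * 1.17 * 808 / (15377 * 452000 * 1.9e-08)
dT = 14.3 K

14.3


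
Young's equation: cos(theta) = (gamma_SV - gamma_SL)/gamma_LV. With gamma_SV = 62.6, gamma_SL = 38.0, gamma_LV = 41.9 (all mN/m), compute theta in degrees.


cos(theta) = (gamma_SV - gamma_SL) / gamma_LV
cos(theta) = (62.6 - 38.0) / 41.9
cos(theta) = 0.587112
theta = arccos(0.587112) = 54.05 degrees

54.05


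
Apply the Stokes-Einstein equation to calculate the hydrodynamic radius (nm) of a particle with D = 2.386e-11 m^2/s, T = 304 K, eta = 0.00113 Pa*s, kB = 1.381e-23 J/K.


Stokes-Einstein: R = kB*T / (6*pi*eta*D)
R = 1.381e-23 * 304 / (6 * pi * 0.00113 * 2.386e-11)
R = 8.26071e-09 m = 8.26 nm

8.26


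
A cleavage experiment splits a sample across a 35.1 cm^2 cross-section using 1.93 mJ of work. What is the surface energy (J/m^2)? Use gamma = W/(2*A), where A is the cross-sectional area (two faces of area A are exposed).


Convert: A = 35.1 cm^2 = 0.00351 m^2, W = 1.93 mJ = 0.00193 J
Cleaving exposes two faces of area A, so total new surface = 2*A and gamma = W / (2*A)
gamma = 0.00193 / (2 * 0.00351)
gamma = 0.275 J/m^2

0.275


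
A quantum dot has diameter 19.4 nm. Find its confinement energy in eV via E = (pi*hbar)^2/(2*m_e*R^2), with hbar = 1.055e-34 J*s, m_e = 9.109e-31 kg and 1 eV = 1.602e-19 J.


Radius R = 19.4/2 = 9.7 nm = 9.7e-09 m
E = (pi * 1.055e-34)^2 / (2 * 9.109e-31 * (9.7e-09)^2)
E(J) = 6.40856e-22
E = E(J) / 1.602e-19 = 0.004 eV

0.004


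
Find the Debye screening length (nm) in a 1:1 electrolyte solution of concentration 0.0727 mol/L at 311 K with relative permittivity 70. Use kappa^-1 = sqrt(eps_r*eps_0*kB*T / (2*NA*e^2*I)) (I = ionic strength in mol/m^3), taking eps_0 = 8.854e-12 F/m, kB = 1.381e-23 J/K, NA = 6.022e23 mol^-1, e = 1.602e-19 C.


Ionic strength I = 0.0727 * 1^2 * 1000 = 72.7 mol/m^3
kappa^-1 = sqrt(70 * 8.854e-12 * 1.381e-23 * 311 / (2 * 6.022e23 * (1.602e-19)^2 * 72.7))
kappa^-1 = 1.088 nm

1.088


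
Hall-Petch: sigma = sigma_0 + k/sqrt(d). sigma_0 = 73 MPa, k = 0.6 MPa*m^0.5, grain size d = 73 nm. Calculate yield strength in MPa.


d = 73 nm = 7.3e-08 m
sqrt(d) = 0.0002701851
Hall-Petch contribution = k / sqrt(d) = 0.6 / 0.0002701851 = 2220.7 MPa
sigma = sigma_0 + k/sqrt(d) = 73 + 2220.7 = 2293.7 MPa

2293.7


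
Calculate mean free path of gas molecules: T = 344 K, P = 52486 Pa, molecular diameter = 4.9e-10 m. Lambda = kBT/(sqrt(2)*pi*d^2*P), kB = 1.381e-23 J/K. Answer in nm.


Mean free path: lambda = kB*T / (sqrt(2) * pi * d^2 * P)
lambda = 1.381e-23 * 344 / (sqrt(2) * pi * (4.9e-10)^2 * 52486)
lambda = 8.485e-08 m
lambda = 84.85 nm

84.85


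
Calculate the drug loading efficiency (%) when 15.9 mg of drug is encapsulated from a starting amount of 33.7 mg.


Drug loading efficiency = (drug loaded / drug initial) * 100
DLE = 15.9 / 33.7 * 100
DLE = 0.4718 * 100
DLE = 47.18%

47.18


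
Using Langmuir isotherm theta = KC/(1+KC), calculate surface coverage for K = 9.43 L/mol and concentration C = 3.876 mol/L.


Langmuir isotherm: theta = K*C / (1 + K*C)
K*C = 9.43 * 3.876 = 36.55068
theta = 36.55068 / (1 + 36.55068) = 36.55068 / 37.55068
theta = 0.9734

0.9734


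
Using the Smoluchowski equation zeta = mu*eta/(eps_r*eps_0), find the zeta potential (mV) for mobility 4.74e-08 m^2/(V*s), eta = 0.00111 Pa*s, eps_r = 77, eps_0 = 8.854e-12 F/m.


Smoluchowski equation: zeta = mu * eta / (eps_r * eps_0)
zeta = 4.74e-08 * 0.00111 / (77 * 8.854e-12)
zeta = 0.077174 V = 77.17 mV

77.17


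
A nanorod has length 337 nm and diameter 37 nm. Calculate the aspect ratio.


Aspect ratio AR = length / diameter
AR = 337 / 37
AR = 9.11

9.11


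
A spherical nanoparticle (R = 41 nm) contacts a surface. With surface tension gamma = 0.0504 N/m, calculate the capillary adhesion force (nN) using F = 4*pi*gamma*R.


Convert radius: R = 41 nm = 4.1e-08 m
F = 4 * pi * gamma * R
F = 4 * pi * 0.0504 * 4.1e-08
F = 2.59671e-08 N = 25.9671 nN

25.9671


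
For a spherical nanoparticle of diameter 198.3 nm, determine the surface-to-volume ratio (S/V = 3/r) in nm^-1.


Radius r = 198.3/2 = 99.15 nm
S/V = 3 / r = 3 / 99.15
S/V = 0.0303 nm^-1

0.0303


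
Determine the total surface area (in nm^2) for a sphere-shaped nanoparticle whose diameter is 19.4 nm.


Radius r = 19.4/2 = 9.7 nm
Surface area SA = 4 * pi * r^2
SA = 4 * pi * (9.7)^2
SA = 1182.37 nm^2

1182.37


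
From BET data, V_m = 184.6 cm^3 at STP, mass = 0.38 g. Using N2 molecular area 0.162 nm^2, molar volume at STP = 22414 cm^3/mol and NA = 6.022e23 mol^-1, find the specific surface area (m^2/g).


Number of moles in monolayer = V_m / 22414 = 184.6 / 22414 = 0.00823592
Number of molecules = moles * NA = 0.00823592 * 6.022e23
SA = molecules * sigma / mass
SA = (184.6 / 22414) * 6.022e23 * 0.162e-18 / 0.38
SA = 2114.4 m^2/g

2114.4


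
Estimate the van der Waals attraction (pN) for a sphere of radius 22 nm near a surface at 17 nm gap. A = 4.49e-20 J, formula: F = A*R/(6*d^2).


Convert to SI: R = 22 nm = 2.2e-08 m, d = 17 nm = 1.7e-08 m
F = A * R / (6 * d^2)
F = 4.49e-20 * 2.2e-08 / (6 * (1.7e-08)^2)
F = 5.69666e-13 N = 0.57 pN

0.57


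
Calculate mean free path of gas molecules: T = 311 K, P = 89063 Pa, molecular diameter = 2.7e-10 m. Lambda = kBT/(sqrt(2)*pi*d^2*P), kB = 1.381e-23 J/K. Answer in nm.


Mean free path: lambda = kB*T / (sqrt(2) * pi * d^2 * P)
lambda = 1.381e-23 * 311 / (sqrt(2) * pi * (2.7e-10)^2 * 89063)
lambda = 1.4889e-07 m
lambda = 148.89 nm

148.89


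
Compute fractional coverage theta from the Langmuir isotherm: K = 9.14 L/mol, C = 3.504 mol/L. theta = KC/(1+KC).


Langmuir isotherm: theta = K*C / (1 + K*C)
K*C = 9.14 * 3.504 = 32.02656
theta = 32.02656 / (1 + 32.02656) = 32.02656 / 33.02656
theta = 0.9697

0.9697


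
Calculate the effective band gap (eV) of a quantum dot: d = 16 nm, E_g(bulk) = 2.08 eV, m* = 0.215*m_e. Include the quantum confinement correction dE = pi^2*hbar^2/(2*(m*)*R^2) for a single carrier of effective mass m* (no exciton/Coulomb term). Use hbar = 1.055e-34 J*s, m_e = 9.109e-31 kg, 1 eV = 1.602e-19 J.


Radius R = 16/2 nm = 8e-09 m
Confinement energy dE = pi^2 * hbar^2 / (2 * m_eff * m_e * R^2)
dE = pi^2 * (1.055e-34)^2 / (2 * 0.215 * 9.109e-31 * (8e-09)^2) J, divided by 1.602e-19 J/eV
dE = 0.0274 eV
Total band gap = E_g(bulk) + dE = 2.08 + 0.0274 = 2.1074 eV

2.1074
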